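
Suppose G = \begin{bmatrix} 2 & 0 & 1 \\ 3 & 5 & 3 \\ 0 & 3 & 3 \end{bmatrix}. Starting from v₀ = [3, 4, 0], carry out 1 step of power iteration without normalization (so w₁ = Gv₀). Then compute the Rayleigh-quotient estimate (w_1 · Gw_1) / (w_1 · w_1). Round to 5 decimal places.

7.23898

w1 = Gv₀ = (2·3 + 0·4 + 1·0; 3·3 + 5·4 + 3·0; 0·3 + 3·4 + 3·0) = (6, 29, 12)
Gw1 = (24, 199, 123)
w1·Gw1 = 6·24 + 29·199 + 12·123 = 7391; w1·w1 = 6·6 + 29·29 + 12·12 = 1021
λ ≈ 7391/1021 = 7.23898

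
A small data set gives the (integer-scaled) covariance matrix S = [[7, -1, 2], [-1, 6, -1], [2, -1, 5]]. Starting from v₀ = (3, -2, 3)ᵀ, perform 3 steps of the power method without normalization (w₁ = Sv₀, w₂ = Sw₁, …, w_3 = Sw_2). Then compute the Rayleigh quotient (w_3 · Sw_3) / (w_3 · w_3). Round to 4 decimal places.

w1 = Sv₀ = (7·3 + (-1)·(-2) + 2·3; (-1)·3 + 6·(-2) + (-1)·3; 2·3 + (-1)·(-2) + 5·3) = (29, -18, 23)
w2 = Sw1 = (7·29 + (-1)·(-18) + 2·23; (-1)·29 + 6·(-18) + (-1)·23; 2·29 + (-1)·(-18) + 5·23) = (267, -160, 191)
w3 = Sw2 = (2411, -1418, 1649)
Sw3 = (21593, -12568, 14485)
w3·Sw3 = 2411·21593 + (-1418)·(-12568) + 1649·14485 = 93767912; w3·w3 = 2411·2411 + (-1418)·(-1418) + 1649·1649 = 10542846
λ ≈ 93767912/10542846 = 8.8940

λ ≈ 8.8940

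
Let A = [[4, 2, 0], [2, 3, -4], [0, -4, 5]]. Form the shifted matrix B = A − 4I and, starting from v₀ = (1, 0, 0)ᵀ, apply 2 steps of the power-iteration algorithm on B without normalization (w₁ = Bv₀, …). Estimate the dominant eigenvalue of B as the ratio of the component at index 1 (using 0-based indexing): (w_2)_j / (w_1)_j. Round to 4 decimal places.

-1.0000

B = A − 4I has rows (0, 2, 0); (2, -1, -4); (0, -4, 1)
w1 = Bv₀ = (0·1 + 2·0 + 0·0; 2·1 + (-1)·0 + (-4)·0; 0·1 + (-4)·0 + 1·0) = (0, 2, 0)
w2 = Bw1 = (0·0 + 2·2 + 0·0; 2·0 + (-1)·2 + (-4)·0; 0·0 + (-4)·2 + 1·0) = (4, -2, -8)
Ratio: -2/2 = -1.0000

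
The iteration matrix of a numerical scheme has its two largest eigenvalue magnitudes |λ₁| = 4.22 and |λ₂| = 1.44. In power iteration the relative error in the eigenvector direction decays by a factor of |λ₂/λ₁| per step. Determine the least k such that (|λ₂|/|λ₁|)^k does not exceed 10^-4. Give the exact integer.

|λ₂/λ₁| = 1.44/4.22 = 0.34123
Need k ≥ ln(10^-4) / ln(0.34123) = -9.2103 / -1.0752 ≈ 8.566
Smallest integer k satisfying the bound: 9

9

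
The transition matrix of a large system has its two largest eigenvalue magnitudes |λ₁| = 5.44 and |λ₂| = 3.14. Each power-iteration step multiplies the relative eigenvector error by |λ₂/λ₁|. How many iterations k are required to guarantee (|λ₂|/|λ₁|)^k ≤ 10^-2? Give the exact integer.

9

|λ₂/λ₁| = 3.14/5.44 = 0.57721
Need k ≥ ln(10^-2) / ln(0.57721) = -4.6052 / -0.5496 ≈ 8.380
Smallest integer k satisfying the bound: 9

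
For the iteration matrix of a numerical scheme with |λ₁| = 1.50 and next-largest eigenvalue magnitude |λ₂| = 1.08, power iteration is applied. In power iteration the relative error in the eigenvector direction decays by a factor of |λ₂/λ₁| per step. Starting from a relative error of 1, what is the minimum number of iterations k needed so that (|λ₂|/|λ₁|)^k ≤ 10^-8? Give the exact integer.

57

|λ₂/λ₁| = 1.08/1.50 = 0.72000
Need k ≥ ln(10^-8) / ln(0.72000) = -18.4207 / -0.3285 ≈ 56.074
Smallest integer k satisfying the bound: 57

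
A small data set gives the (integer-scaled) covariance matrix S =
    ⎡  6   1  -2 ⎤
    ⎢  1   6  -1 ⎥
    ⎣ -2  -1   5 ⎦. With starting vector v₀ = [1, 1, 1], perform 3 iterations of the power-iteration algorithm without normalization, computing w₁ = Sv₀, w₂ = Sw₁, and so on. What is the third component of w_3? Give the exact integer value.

w1 = Sv₀ = (6·1 + 1·1 + (-2)·1; 1·1 + 6·1 + (-1)·1; (-2)·1 + (-1)·1 + 5·1) = (5, 6, 2)
w2 = Sw1 = (6·5 + 1·6 + (-2)·2; 1·5 + 6·6 + (-1)·2; (-2)·5 + (-1)·6 + 5·2) = (32, 39, -6)
w3 = Sw2 = (243, 272, -133)
The requested component of w3 is -133.

-133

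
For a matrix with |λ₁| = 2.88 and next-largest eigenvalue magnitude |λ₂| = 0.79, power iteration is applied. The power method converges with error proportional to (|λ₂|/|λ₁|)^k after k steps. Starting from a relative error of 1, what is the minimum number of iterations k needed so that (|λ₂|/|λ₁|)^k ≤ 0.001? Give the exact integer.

|λ₂/λ₁| = 0.79/2.88 = 0.27431
Need k ≥ ln(0.001) / ln(0.27431) = -6.9078 / -1.2935 ≈ 5.340
Smallest integer k satisfying the bound: 6

6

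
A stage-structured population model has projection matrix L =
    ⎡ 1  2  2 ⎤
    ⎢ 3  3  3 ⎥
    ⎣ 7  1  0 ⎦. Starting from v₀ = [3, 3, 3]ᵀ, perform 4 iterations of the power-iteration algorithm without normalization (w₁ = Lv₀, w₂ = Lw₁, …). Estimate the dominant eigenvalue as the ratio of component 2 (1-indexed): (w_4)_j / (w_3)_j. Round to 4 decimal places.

λ ≈ 7.0134

w1 = Lv₀ = (1·3 + 2·3 + 2·3; 3·3 + 3·3 + 3·3; 7·3 + 1·3 + 0·3) = (15, 27, 24)
w2 = Lw1 = (1·15 + 2·27 + 2·24; 3·15 + 3·27 + 3·24; 7·15 + 1·27 + 0·24) = (117, 198, 132)
w3 = Lw2 = (777, 1341, 1017)
w4 = Lw3 = (5493, 9405, 6780)
Ratio at component: 9405 / 1341 = 7.0134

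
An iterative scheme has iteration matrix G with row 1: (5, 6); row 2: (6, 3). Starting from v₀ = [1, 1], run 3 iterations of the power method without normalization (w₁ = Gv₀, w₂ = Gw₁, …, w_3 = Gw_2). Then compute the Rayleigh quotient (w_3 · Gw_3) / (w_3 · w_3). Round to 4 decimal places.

w1 = Gv₀ = (5·1 + 6·1; 6·1 + 3·1) = (11, 9)
w2 = Gw1 = (5·11 + 6·9; 6·11 + 3·9) = (109, 93)
w3 = Gw2 = (1103, 933)
Gw3 = (11113, 9417)
w3·Gw3 = 1103·11113 + 933·9417 = 21043700; w3·w3 = 1103·1103 + 933·933 = 2087098
λ ≈ 21043700/2087098 = 10.0828

10.0828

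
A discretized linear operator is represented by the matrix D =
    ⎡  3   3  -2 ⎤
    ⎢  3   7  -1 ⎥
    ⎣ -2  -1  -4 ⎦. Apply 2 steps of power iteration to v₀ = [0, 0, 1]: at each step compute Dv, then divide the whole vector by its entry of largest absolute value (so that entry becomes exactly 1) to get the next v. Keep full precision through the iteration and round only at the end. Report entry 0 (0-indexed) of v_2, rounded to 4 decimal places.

Dv0 = (-2.00000, -1.00000, -4.00000); divide by -4.00000 → v1 = (0.50000, 0.25000, 1.00000)
Dv1 = (0.25000, 2.25000, -5.25000); divide by -5.25000 → v2 = (-0.04762, -0.42857, 1.00000)
Requested entry of v2: -1/21 = -0.0476

-0.0476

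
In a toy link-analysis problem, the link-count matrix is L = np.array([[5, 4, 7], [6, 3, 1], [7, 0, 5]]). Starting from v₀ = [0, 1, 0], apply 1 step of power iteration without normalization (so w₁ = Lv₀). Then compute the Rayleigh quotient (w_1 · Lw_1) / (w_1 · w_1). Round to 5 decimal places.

λ ≈ 9.08000

w1 = Lv₀ = (4, 3, 0)
Lw1 = (32, 33, 28)
w1·Lw1 = 4·32 + 3·33 + 0·28 = 227; w1·w1 = 4·4 + 3·3 + 0·0 = 25
λ ≈ 227/25 = 9.08000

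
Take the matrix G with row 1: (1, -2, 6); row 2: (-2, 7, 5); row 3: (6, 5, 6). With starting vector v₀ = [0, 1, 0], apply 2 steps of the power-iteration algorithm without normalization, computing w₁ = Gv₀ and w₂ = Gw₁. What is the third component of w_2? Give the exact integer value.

w1 = Gv₀ = (1·0 + (-2)·1 + 6·0; (-2)·0 + 7·1 + 5·0; 6·0 + 5·1 + 6·0) = (-2, 7, 5)
w2 = Gw1 = (1·(-2) + (-2)·7 + 6·5; (-2)·(-2) + 7·7 + 5·5; 6·(-2) + 5·7 + 6·5) = (14, 78, 53)
The requested component of w2 is 53.

53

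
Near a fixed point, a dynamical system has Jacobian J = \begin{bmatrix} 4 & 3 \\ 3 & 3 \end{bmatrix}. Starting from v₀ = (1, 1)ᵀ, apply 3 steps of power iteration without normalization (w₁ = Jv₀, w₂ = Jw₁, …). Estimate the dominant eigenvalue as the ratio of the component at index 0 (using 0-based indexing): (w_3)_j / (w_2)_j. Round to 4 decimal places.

w1 = Jv₀ = (4·1 + 3·1; 3·1 + 3·1) = (7, 6)
w2 = Jw1 = (4·7 + 3·6; 3·7 + 3·6) = (46, 39)
w3 = Jw2 = (301, 255)
Ratio at component: 301 / 46 = 6.5435

λ ≈ 6.5435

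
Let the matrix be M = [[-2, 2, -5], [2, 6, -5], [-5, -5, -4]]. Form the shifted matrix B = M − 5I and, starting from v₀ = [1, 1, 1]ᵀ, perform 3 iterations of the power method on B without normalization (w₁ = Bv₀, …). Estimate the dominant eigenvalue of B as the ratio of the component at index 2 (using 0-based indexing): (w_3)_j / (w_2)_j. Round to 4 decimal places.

B = M − 5I has rows (-7, 2, -5); (2, 1, -5); (-5, -5, -9)
w1 = Bv₀ = ((-7)·1 + 2·1 + (-5)·1; 2·1 + 1·1 + (-5)·1; (-5)·1 + (-5)·1 + (-9)·1) = (-10, -2, -19)
w2 = Bw1 = ((-7)·(-10) + 2·(-2) + (-5)·(-19); 2·(-10) + 1·(-2) + (-5)·(-19); (-5)·(-10) + (-5)·(-2) + (-9)·(-19)) = (161, 73, 231)
w3 = Bw2 = (-2136, -760, -3249)
Ratio: -3249/231 = -14.0649

μ ≈ -14.0649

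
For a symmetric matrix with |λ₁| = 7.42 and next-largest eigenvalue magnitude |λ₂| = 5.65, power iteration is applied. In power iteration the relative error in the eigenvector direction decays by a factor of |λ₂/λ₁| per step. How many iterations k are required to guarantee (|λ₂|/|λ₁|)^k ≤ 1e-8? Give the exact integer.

|λ₂/λ₁| = 5.65/7.42 = 0.76146
Need k ≥ ln(1e-8) / ln(0.76146) = -18.4207 / -0.2725 ≈ 67.593
Smallest integer k satisfying the bound: 68

68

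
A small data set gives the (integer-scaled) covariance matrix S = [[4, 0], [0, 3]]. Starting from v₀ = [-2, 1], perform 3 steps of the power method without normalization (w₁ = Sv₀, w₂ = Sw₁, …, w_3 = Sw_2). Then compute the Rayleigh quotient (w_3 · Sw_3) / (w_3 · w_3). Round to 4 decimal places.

w1 = Sv₀ = (4·(-2) + 0·1; 0·(-2) + 3·1) = (-8, 3)
w2 = Sw1 = (4·(-8) + 0·3; 0·(-8) + 3·3) = (-32, 9)
w3 = Sw2 = (-128, 27)
Sw3 = (-512, 81)
w3·Sw3 = (-128)·(-512) + 27·81 = 67723; w3·w3 = (-128)·(-128) + 27·27 = 17113
λ ≈ 67723/17113 = 3.9574

3.9574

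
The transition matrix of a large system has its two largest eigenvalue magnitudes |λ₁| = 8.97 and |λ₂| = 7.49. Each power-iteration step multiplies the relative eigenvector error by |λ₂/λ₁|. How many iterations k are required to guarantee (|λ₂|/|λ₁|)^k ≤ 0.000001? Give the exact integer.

77

|λ₂/λ₁| = 7.49/8.97 = 0.83501
Need k ≥ ln(0.000001) / ln(0.83501) = -13.8155 / -0.1803 ≈ 76.618
Smallest integer k satisfying the bound: 77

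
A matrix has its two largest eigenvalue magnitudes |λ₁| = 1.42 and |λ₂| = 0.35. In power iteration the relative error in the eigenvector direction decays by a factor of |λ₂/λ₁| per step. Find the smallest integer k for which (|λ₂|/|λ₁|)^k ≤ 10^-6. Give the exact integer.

10

|λ₂/λ₁| = 0.35/1.42 = 0.24648
Need k ≥ ln(10^-6) / ln(0.24648) = -13.8155 / -1.4005 ≈ 9.865
Smallest integer k satisfying the bound: 10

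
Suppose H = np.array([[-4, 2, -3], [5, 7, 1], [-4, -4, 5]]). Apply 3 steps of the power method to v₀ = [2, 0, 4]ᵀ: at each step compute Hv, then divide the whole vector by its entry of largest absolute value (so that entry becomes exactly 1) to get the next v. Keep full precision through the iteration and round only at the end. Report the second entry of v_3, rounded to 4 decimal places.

Hv0 = (-20.00000, 14.00000, 12.00000); divide by -20.00000 → v1 = (1.00000, -0.70000, -0.60000)
Hv1 = (-3.60000, -0.50000, -4.20000); divide by -4.20000 → v2 = (0.85714, 0.11905, 1.00000)
Hv2 = (-6.19048, 6.11905, 1.09524); divide by -6.19048 → v3 = (1.00000, -0.98846, -0.17692)
Requested entry of v3: 514/-520 = -0.9885

-0.9885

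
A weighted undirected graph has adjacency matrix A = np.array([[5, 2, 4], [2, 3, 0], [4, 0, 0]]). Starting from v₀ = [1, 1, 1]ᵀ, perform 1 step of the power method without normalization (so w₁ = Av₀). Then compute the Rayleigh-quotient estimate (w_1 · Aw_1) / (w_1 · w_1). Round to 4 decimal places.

λ ≈ 7.7284

w1 = Av₀ = (11, 5, 4)
Aw1 = (81, 37, 44)
w1·Aw1 = 11·81 + 5·37 + 4·44 = 1252; w1·w1 = 11·11 + 5·5 + 4·4 = 162
λ ≈ 1252/162 = 7.7284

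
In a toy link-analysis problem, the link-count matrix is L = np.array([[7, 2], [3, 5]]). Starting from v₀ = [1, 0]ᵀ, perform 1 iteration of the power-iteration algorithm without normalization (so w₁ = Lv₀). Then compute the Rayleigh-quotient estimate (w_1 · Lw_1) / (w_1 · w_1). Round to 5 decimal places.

w1 = Lv₀ = (7·1 + 2·0; 3·1 + 5·0) = (7, 3)
Lw1 = (55, 36)
w1·Lw1 = 7·55 + 3·36 = 493; w1·w1 = 7·7 + 3·3 = 58
λ ≈ 493/58 = 8.50000

λ ≈ 8.50000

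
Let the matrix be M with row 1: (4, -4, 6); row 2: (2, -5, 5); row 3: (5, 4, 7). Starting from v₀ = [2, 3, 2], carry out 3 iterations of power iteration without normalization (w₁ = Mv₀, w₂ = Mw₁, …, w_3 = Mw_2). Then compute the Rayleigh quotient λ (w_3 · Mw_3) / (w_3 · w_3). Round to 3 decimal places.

λ ≈ 11.505

w1 = Mv₀ = (4·2 + (-4)·3 + 6·2; 2·2 + (-5)·3 + 5·2; 5·2 + 4·3 + 7·2) = (8, -1, 36)
w2 = Mw1 = (4·8 + (-4)·(-1) + 6·36; 2·8 + (-5)·(-1) + 5·36; 5·8 + 4·(-1) + 7·36) = (252, 201, 288)
w3 = Mw2 = (1932, 939, 4080)
Mw3 = (28452, 19569, 41976)
w3·Mw3 = 1932·28452 + 939·19569 + 4080·41976 = 244606635; w3·w3 = 1932·1932 + 939·939 + 4080·4080 = 21260745
λ ≈ 244606635/21260745 = 11.505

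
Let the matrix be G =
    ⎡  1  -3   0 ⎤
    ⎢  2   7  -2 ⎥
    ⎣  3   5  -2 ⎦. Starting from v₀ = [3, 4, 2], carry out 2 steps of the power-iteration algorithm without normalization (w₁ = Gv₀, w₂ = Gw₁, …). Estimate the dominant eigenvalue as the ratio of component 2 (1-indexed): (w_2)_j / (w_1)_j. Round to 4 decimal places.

λ ≈ 4.7333

w1 = Gv₀ = (-9, 30, 25)
w2 = Gw1 = (-99, 142, 73)
Ratio at component: 142 / 30 = 4.7333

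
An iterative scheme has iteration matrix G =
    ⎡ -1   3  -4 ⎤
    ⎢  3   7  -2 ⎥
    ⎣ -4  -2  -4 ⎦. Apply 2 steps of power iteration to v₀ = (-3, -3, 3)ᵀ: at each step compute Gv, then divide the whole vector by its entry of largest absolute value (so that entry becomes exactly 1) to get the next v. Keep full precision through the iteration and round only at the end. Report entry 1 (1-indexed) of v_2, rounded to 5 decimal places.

0.35849

Gv0 = (-18.000000, -36.000000, 6.000000); divide by -36.000000 → v1 = (0.500000, 1.000000, -0.166667)
Gv1 = (3.166667, 8.833333, -3.333333); divide by 8.833333 → v2 = (0.358491, 1.000000, -0.377358)
Requested entry of v2: -114/-318 = 0.35849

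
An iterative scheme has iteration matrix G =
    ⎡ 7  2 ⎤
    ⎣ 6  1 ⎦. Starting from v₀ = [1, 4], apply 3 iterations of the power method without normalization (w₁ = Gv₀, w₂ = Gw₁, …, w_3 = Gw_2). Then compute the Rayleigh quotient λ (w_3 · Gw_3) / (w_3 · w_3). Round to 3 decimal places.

8.584

w1 = Gv₀ = (7·1 + 2·4; 6·1 + 1·4) = (15, 10)
w2 = Gw1 = (7·15 + 2·10; 6·15 + 1·10) = (125, 100)
w3 = Gw2 = (1075, 850)
Gw3 = (9225, 7300)
w3·Gw3 = 1075·9225 + 850·7300 = 16121875; w3·w3 = 1075·1075 + 850·850 = 1878125
λ ≈ 16121875/1878125 = 8.584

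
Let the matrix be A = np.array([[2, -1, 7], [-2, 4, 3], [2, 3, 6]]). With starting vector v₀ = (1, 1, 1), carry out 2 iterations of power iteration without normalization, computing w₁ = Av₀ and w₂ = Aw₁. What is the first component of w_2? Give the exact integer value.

w1 = Av₀ = (2·1 + (-1)·1 + 7·1; (-2)·1 + 4·1 + 3·1; 2·1 + 3·1 + 6·1) = (8, 5, 11)
w2 = Aw1 = (2·8 + (-1)·5 + 7·11; (-2)·8 + 4·5 + 3·11; 2·8 + 3·5 + 6·11) = (88, 37, 97)
The requested component of w2 is 88.

88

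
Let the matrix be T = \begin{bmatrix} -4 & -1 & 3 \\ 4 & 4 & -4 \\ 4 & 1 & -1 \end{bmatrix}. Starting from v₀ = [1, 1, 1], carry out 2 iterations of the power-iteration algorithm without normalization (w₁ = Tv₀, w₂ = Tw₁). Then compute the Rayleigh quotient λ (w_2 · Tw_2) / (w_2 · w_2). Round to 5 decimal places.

w1 = Tv₀ = (-2, 4, 4)
w2 = Tw1 = (16, -8, -8)
Tw2 = (-80, 64, 64)
w2·Tw2 = 16·(-80) + (-8)·64 + (-8)·64 = -2304; w2·w2 = 16·16 + (-8)·(-8) + (-8)·(-8) = 384
λ ≈ -2304/384 = -6.00000

-6.00000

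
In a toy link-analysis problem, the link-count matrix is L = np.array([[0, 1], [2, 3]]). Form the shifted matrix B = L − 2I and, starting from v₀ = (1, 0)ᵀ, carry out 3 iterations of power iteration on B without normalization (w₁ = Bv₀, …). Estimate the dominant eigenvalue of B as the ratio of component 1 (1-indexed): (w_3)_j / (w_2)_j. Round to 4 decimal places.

B = L − 2I has rows (-2, 1); (2, 1)
w1 = Bv₀ = (-2, 2)
w2 = Bw1 = (6, -2)
w3 = Bw2 = (-14, 10)
Ratio: -14/6 = -2.3333

μ ≈ -2.3333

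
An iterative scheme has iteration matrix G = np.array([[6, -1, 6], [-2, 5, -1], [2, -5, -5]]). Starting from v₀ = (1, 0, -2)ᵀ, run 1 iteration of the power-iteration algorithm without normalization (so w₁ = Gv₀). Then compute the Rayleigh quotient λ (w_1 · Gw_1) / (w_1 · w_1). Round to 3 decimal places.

λ ≈ -6.000

w1 = Gv₀ = (6·1 + (-1)·0 + 6·(-2); (-2)·1 + 5·0 + (-1)·(-2); 2·1 + (-5)·0 + (-5)·(-2)) = (-6, 0, 12)
Gw1 = (36, 0, -72)
w1·Gw1 = (-6)·36 + 0·0 + 12·(-72) = -1080; w1·w1 = (-6)·(-6) + 0·0 + 12·12 = 180
λ ≈ -1080/180 = -6.000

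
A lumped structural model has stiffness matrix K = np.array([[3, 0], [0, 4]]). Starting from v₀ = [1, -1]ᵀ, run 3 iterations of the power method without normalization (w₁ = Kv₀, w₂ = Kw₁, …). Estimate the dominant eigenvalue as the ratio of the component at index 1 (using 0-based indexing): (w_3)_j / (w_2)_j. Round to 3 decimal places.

w1 = Kv₀ = (3, -4)
w2 = Kw1 = (9, -16)
w3 = Kw2 = (27, -64)
Ratio at component: -64 / -16 = 4.000

λ ≈ 4.000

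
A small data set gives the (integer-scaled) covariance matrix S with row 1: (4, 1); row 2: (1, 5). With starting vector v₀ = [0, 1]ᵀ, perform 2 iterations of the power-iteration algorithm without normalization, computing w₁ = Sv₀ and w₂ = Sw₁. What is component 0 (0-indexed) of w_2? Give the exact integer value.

w1 = Sv₀ = (4·0 + 1·1; 1·0 + 5·1) = (1, 5)
w2 = Sw1 = (4·1 + 1·5; 1·1 + 5·5) = (9, 26)
The requested component of w2 is 9.

9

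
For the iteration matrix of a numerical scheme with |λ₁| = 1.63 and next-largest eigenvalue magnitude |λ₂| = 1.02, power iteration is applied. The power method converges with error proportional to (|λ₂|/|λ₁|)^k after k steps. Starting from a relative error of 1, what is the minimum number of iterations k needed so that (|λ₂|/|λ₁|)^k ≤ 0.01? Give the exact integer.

|λ₂/λ₁| = 1.02/1.63 = 0.62577
Need k ≥ ln(0.01) / ln(0.62577) = -4.6052 / -0.4688 ≈ 9.824
Smallest integer k satisfying the bound: 10

10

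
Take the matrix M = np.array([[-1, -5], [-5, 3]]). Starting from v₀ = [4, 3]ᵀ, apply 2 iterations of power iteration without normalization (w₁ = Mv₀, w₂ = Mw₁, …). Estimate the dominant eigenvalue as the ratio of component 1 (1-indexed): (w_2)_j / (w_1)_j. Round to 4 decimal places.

λ ≈ -3.8947

w1 = Mv₀ = (-19, -11)
w2 = Mw1 = (74, 62)
Ratio at component: 74 / -19 = -3.8947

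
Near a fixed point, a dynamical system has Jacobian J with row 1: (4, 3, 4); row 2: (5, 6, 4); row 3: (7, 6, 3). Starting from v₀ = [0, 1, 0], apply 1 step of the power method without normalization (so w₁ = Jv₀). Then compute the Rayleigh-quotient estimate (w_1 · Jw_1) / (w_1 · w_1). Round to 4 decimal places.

λ ≈ 13.1111

w1 = Jv₀ = (4·0 + 3·1 + 4·0; 5·0 + 6·1 + 4·0; 7·0 + 6·1 + 3·0) = (3, 6, 6)
Jw1 = (54, 75, 75)
w1·Jw1 = 3·54 + 6·75 + 6·75 = 1062; w1·w1 = 3·3 + 6·6 + 6·6 = 81
λ ≈ 1062/81 = 13.1111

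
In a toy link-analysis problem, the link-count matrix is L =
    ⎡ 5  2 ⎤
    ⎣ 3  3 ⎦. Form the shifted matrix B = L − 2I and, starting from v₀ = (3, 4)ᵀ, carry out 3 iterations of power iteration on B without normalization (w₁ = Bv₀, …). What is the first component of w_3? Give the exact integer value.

359

B = L − 2I has rows (3, 2); (3, 1)
w1 = Bv₀ = (17, 13)
w2 = Bw1 = (77, 64)
w3 = Bw2 = (359, 295)
Requested component of w3: 359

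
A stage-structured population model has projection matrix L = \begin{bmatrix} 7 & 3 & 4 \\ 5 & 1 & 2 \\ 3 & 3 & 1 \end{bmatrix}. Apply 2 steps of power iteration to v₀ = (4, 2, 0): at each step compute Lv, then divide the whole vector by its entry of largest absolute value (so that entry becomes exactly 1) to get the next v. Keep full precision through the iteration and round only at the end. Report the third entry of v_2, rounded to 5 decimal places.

Lv0 = (34.000000, 22.000000, 18.000000); divide by 34.000000 → v1 = (1.000000, 0.647059, 0.529412)
Lv1 = (11.058824, 6.705882, 5.470588); divide by 11.058824 → v2 = (1.000000, 0.606383, 0.494681)
Requested entry of v2: 186/376 = 0.49468

0.49468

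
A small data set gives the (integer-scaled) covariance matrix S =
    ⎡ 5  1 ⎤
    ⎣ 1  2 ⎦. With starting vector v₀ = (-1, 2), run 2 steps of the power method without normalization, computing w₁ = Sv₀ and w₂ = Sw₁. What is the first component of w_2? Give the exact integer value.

w1 = Sv₀ = (-3, 3)
w2 = Sw1 = (-12, 3)
The requested component of w2 is -12.

-12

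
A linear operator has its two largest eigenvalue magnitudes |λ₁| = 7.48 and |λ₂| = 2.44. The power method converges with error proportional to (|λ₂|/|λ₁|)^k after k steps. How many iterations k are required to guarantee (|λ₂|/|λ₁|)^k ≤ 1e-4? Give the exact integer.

9

|λ₂/λ₁| = 2.44/7.48 = 0.32620
Need k ≥ ln(1e-4) / ln(0.32620) = -9.2103 / -1.1202 ≈ 8.222
Smallest integer k satisfying the bound: 9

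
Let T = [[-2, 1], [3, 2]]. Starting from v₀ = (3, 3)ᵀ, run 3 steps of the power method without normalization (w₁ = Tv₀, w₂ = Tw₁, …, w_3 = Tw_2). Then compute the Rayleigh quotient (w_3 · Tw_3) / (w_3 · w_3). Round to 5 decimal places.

λ ≈ 1.07692

w1 = Tv₀ = (-3, 15)
w2 = Tw1 = (21, 21)
w3 = Tw2 = (-21, 105)
Tw3 = (147, 147)
w3·Tw3 = (-21)·147 + 105·147 = 12348; w3·w3 = (-21)·(-21) + 105·105 = 11466
λ ≈ 12348/11466 = 1.07692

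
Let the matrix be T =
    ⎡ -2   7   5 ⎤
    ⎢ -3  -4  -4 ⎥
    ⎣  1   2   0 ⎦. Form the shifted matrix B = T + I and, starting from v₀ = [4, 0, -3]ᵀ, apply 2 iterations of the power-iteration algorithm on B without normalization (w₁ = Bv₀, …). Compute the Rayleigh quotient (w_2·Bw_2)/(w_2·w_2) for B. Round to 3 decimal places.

B = T + I has rows (-1, 7, 5); (-3, -3, -4); (1, 2, 1)
w1 = Bv₀ = ((-1)·4 + 7·0 + 5·(-3); (-3)·4 + (-3)·0 + (-4)·(-3); 1·4 + 2·0 + 1·(-3)) = (-19, 0, 1)
w2 = Bw1 = ((-1)·(-19) + 7·0 + 5·1; (-3)·(-19) + (-3)·0 + (-4)·1; 1·(-19) + 2·0 + 1·1) = (24, 53, -18)
Bw2 = (257, -159, 112)
w2·Bw2 = -4275; w2·w2 = 3709; μ ≈ -4275/3709 = -1.153

-1.153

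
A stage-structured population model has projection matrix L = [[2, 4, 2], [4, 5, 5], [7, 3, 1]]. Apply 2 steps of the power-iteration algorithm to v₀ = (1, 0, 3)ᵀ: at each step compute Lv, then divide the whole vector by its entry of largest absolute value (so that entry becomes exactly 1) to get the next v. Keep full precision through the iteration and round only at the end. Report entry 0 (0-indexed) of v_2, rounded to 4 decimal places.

Lv0 = (8.00000, 19.00000, 10.00000); divide by 19.00000 → v1 = (0.42105, 1.00000, 0.52632)
Lv1 = (5.89474, 9.31579, 6.47368); divide by 9.31579 → v2 = (0.63277, 1.00000, 0.69492)
Requested entry of v2: 112/177 = 0.6328

0.6328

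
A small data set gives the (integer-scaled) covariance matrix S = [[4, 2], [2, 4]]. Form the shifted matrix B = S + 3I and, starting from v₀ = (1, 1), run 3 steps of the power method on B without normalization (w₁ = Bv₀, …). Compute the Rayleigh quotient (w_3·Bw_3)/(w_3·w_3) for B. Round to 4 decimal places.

B = S + 3I has rows (7, 2); (2, 7)
w1 = Bv₀ = (7·1 + 2·1; 2·1 + 7·1) = (9, 9)
w2 = Bw1 = (7·9 + 2·9; 2·9 + 7·9) = (81, 81)
w3 = Bw2 = (729, 729)
Bw3 = (6561, 6561)
w3·Bw3 = 9565938; w3·w3 = 1062882; μ ≈ 9565938/1062882 = 9.0000

9.0000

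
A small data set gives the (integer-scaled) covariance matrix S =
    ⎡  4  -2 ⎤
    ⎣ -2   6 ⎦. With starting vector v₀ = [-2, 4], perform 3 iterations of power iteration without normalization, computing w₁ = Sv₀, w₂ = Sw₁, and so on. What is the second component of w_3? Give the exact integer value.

1440

w1 = Sv₀ = (-16, 28)
w2 = Sw1 = (-120, 200)
w3 = Sw2 = (-880, 1440)
The requested component of w3 is 1440.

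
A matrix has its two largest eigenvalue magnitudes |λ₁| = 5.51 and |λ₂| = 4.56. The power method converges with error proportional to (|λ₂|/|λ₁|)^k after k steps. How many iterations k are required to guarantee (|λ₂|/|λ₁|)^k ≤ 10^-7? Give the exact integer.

86

|λ₂/λ₁| = 4.56/5.51 = 0.82759
Need k ≥ ln(10^-7) / ln(0.82759) = -16.1181 / -0.1892 ≈ 85.172
Smallest integer k satisfying the bound: 86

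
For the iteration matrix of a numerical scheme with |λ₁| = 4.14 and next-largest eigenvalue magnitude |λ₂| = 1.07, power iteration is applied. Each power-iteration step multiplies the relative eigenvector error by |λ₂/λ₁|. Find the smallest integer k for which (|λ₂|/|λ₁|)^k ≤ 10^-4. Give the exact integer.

7

|λ₂/λ₁| = 1.07/4.14 = 0.25845
Need k ≥ ln(10^-4) / ln(0.25845) = -9.2103 / -1.3530 ≈ 6.807
Smallest integer k satisfying the bound: 7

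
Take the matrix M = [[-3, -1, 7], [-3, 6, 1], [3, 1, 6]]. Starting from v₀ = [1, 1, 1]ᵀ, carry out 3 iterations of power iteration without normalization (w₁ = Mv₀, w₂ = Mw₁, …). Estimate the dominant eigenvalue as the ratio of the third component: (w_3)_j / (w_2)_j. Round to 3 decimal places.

w1 = Mv₀ = (3, 4, 10)
w2 = Mw1 = (57, 25, 73)
w3 = Mw2 = (315, 52, 634)
Ratio at component: 634 / 73 = 8.685

8.685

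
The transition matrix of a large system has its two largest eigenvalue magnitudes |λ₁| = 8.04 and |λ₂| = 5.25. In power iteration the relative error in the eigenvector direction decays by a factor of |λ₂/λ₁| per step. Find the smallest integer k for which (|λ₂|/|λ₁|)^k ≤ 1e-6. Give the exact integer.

|λ₂/λ₁| = 5.25/8.04 = 0.65299
Need k ≥ ln(1e-6) / ln(0.65299) = -13.8155 / -0.4262 ≈ 32.415
Smallest integer k satisfying the bound: 33

33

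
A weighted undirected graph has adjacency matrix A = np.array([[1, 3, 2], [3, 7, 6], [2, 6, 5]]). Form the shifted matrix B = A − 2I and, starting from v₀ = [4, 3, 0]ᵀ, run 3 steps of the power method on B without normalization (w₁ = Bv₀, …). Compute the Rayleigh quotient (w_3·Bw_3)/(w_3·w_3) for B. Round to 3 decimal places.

11.140

B = A − 2I has rows (-1, 3, 2); (3, 5, 6); (2, 6, 3)
w1 = Bv₀ = ((-1)·4 + 3·3 + 2·0; 3·4 + 5·3 + 6·0; 2·4 + 6·3 + 3·0) = (5, 27, 26)
w2 = Bw1 = ((-1)·5 + 3·27 + 2·26; 3·5 + 5·27 + 6·26; 2·5 + 6·27 + 3·26) = (128, 306, 250)
w3 = Bw2 = (1290, 3414, 2842)
Bw3 = (14636, 37992, 31590)
w3·Bw3 = 238363908; w3·w3 = 21396460; μ ≈ 238363908/21396460 = 11.140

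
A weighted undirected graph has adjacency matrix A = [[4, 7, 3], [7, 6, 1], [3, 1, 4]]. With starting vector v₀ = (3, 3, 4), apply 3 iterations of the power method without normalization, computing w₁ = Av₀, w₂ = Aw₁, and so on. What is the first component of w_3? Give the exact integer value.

7337

w1 = Av₀ = (45, 43, 28)
w2 = Aw1 = (565, 601, 290)
w3 = Aw2 = (7337, 7851, 3456)
The requested component of w3 is 7337.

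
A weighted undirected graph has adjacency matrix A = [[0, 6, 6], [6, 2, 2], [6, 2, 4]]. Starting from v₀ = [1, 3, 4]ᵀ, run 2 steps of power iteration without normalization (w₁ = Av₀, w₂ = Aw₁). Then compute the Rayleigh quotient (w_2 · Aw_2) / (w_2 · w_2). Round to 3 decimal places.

w1 = Av₀ = (0·1 + 6·3 + 6·4; 6·1 + 2·3 + 2·4; 6·1 + 2·3 + 4·4) = (42, 20, 28)
w2 = Aw1 = (0·42 + 6·20 + 6·28; 6·42 + 2·20 + 2·28; 6·42 + 2·20 + 4·28) = (288, 348, 404)
Aw2 = (4512, 3232, 4040)
w2·Aw2 = 288·4512 + 348·3232 + 404·4040 = 4056352; w2·w2 = 288·288 + 348·348 + 404·404 = 367264
λ ≈ 4056352/367264 = 11.045

11.045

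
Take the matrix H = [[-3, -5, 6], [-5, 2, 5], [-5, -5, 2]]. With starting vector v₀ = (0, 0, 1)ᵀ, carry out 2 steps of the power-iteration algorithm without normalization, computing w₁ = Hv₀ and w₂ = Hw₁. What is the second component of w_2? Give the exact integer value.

w1 = Hv₀ = (6, 5, 2)
w2 = Hw1 = (-31, -10, -51)
The requested component of w2 is -10.

-10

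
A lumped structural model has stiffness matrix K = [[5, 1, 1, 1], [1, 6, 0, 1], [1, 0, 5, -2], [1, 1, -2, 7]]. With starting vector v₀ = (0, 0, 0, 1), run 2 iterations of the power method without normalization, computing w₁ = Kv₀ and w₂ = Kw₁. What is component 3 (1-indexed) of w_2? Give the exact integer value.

w1 = Kv₀ = (5·0 + 1·0 + 1·0 + 1·1; 1·0 + 6·0 + 0·0 + 1·1; 1·0 + 0·0 + 5·0 + (-2)·1; 1·0 + 1·0 + (-2)·0 + 7·1) = (1, 1, -2, 7)
w2 = Kw1 = (5·1 + 1·1 + 1·(-2) + 1·7; 1·1 + 6·1 + 0·(-2) + 1·7; 1·1 + 0·1 + 5·(-2) + (-2)·7; 1·1 + 1·1 + (-2)·(-2) + 7·7) = (11, 14, -23, 55)
The requested component of w2 is -23.

-23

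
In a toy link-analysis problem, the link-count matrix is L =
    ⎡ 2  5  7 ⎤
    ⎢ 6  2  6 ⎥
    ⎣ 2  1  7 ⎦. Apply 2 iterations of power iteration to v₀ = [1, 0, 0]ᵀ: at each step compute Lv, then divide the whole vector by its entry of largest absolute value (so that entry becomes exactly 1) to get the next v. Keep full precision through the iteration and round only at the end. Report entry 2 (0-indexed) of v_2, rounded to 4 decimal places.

Lv0 = (2.00000, 6.00000, 2.00000); divide by 6.00000 → v1 = (0.33333, 1.00000, 0.33333)
Lv1 = (8.00000, 6.00000, 4.00000); divide by 8.00000 → v2 = (1.00000, 0.75000, 0.50000)
Requested entry of v2: 24/48 = 0.5000

0.5000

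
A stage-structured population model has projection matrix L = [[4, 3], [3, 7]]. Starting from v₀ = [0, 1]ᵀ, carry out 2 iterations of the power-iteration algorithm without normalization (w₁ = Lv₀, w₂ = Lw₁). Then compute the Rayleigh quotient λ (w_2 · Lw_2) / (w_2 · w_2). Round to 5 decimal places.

8.84527

w1 = Lv₀ = (4·0 + 3·1; 3·0 + 7·1) = (3, 7)
w2 = Lw1 = (4·3 + 3·7; 3·3 + 7·7) = (33, 58)
Lw2 = (306, 505)
w2·Lw2 = 33·306 + 58·505 = 39388; w2·w2 = 33·33 + 58·58 = 4453
λ ≈ 39388/4453 = 8.84527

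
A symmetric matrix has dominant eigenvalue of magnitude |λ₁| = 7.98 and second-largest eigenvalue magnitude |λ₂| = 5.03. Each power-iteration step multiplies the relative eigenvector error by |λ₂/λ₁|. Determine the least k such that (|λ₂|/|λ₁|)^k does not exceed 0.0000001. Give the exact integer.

|λ₂/λ₁| = 5.03/7.98 = 0.63033
Need k ≥ ln(0.0000001) / ln(0.63033) = -16.1181 / -0.4615 ≈ 34.924
Smallest integer k satisfying the bound: 35

35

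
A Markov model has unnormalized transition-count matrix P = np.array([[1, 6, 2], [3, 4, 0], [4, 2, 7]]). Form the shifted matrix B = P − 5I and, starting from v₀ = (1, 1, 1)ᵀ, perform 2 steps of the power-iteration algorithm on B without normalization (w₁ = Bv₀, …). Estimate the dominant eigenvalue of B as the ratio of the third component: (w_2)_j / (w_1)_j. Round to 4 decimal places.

μ ≈ 4.5000

B = P − 5I has rows (-4, 6, 2); (3, -1, 0); (4, 2, 2)
w1 = Bv₀ = (4, 2, 8)
w2 = Bw1 = (12, 10, 36)
Ratio: 36/8 = 4.5000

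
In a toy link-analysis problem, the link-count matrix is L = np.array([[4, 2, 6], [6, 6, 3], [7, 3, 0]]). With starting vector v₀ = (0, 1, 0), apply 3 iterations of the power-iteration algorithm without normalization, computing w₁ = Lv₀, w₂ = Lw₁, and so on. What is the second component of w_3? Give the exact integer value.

666

w1 = Lv₀ = (2, 6, 3)
w2 = Lw1 = (38, 57, 32)
w3 = Lw2 = (458, 666, 437)
The requested component of w3 is 666.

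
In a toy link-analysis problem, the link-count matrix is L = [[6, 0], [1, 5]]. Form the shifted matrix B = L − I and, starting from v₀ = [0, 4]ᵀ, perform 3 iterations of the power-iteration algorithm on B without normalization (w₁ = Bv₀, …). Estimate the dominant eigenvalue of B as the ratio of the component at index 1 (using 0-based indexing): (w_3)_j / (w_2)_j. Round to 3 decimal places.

B = L − I has rows (5, 0); (1, 4)
w1 = Bv₀ = (5·0 + 0·4; 1·0 + 4·4) = (0, 16)
w2 = Bw1 = (5·0 + 0·16; 1·0 + 4·16) = (0, 64)
w3 = Bw2 = (0, 256)
Ratio: 256/64 = 4.000

4.000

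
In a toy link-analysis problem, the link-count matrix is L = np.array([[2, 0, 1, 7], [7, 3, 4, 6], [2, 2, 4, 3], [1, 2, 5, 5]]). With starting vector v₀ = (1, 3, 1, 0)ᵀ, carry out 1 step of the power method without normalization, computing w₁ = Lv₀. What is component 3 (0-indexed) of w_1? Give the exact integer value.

w1 = Lv₀ = (2·1 + 0·3 + 1·1 + 7·0; 7·1 + 3·3 + 4·1 + 6·0; 2·1 + 2·3 + 4·1 + 3·0; 1·1 + 2·3 + 5·1 + 5·0) = (3, 20, 12, 12)
The requested component of w1 is 12.

12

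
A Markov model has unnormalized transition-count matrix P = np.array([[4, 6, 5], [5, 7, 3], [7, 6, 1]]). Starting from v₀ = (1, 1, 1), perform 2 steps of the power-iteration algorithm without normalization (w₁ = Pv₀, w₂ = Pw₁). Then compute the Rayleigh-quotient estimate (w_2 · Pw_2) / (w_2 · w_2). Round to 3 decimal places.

w1 = Pv₀ = (15, 15, 14)
w2 = Pw1 = (220, 222, 209)
Pw2 = (3257, 3281, 3081)
w2·Pw2 = 220·3257 + 222·3281 + 209·3081 = 2088851; w2·w2 = 220·220 + 222·222 + 209·209 = 141365
λ ≈ 2088851/141365 = 14.776

λ ≈ 14.776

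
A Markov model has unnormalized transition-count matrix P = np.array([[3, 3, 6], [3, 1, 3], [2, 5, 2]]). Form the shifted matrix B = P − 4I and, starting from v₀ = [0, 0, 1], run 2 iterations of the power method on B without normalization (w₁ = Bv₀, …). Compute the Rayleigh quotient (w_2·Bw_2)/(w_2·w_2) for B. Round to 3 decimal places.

B = P − 4I has rows (-1, 3, 6); (3, -3, 3); (2, 5, -2)
w1 = Bv₀ = ((-1)·0 + 3·0 + 6·1; 3·0 + (-3)·0 + 3·1; 2·0 + 5·0 + (-2)·1) = (6, 3, -2)
w2 = Bw1 = ((-1)·6 + 3·3 + 6·(-2); 3·6 + (-3)·3 + 3·(-2); 2·6 + 5·3 + (-2)·(-2)) = (-9, 3, 31)
Bw2 = (204, 57, -65)
w2·Bw2 = -3680; w2·w2 = 1051; μ ≈ -3680/1051 = -3.501

μ ≈ -3.501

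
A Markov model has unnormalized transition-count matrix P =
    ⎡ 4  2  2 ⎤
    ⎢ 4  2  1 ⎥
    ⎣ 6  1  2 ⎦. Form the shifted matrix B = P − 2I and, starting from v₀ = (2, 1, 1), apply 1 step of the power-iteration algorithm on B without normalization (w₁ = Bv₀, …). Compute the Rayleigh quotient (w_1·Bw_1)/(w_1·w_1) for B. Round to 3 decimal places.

B = P − 2I has rows (2, 2, 2); (4, 0, 1); (6, 1, 0)
w1 = Bv₀ = (2·2 + 2·1 + 2·1; 4·2 + 0·1 + 1·1; 6·2 + 1·1 + 0·1) = (8, 9, 13)
Bw1 = (60, 45, 57)
w1·Bw1 = 1626; w1·w1 = 314; μ ≈ 1626/314 = 5.178

5.178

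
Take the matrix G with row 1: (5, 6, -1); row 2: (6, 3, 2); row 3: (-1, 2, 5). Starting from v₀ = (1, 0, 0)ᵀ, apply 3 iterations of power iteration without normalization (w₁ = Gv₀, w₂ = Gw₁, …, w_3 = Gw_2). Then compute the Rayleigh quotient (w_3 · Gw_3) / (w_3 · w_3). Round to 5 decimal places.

w1 = Gv₀ = (5·1 + 6·0 + (-1)·0; 6·1 + 3·0 + 2·0; (-1)·1 + 2·0 + 5·0) = (5, 6, -1)
w2 = Gw1 = (5·5 + 6·6 + (-1)·(-1); 6·5 + 3·6 + 2·(-1); (-1)·5 + 2·6 + 5·(-1)) = (62, 46, 2)
w3 = Gw2 = (584, 514, 40)
Gw3 = (5964, 5126, 644)
w3·Gw3 = 584·5964 + 514·5126 + 40·644 = 6143500; w3·w3 = 584·584 + 514·514 + 40·40 = 606852
λ ≈ 6143500/606852 = 10.12356

10.12356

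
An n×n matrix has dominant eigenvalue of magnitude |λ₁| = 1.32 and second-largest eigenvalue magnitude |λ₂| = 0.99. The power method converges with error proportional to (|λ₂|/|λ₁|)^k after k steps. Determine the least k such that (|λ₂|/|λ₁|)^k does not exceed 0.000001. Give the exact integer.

|λ₂/λ₁| = 0.99/1.32 = 0.75000
Need k ≥ ln(0.000001) / ln(0.75000) = -13.8155 / -0.2877 ≈ 48.024
Smallest integer k satisfying the bound: 49

49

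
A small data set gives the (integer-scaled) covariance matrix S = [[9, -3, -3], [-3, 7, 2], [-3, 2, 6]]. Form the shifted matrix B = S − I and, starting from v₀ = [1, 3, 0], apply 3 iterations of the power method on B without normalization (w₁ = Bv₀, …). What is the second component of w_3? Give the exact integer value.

876

B = S − I has rows (8, -3, -3); (-3, 6, 2); (-3, 2, 5)
w1 = Bv₀ = (8·1 + (-3)·3 + (-3)·0; (-3)·1 + 6·3 + 2·0; (-3)·1 + 2·3 + 5·0) = (-1, 15, 3)
w2 = Bw1 = (8·(-1) + (-3)·15 + (-3)·3; (-3)·(-1) + 6·15 + 2·3; (-3)·(-1) + 2·15 + 5·3) = (-62, 99, 48)
w3 = Bw2 = (-937, 876, 624)
Requested component of w3: 876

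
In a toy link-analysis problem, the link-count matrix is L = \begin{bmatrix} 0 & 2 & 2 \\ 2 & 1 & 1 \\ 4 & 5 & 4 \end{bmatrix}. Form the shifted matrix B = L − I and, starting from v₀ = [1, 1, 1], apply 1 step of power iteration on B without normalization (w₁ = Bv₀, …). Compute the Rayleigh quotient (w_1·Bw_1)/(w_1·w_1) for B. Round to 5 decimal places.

B = L − I has rows (-1, 2, 2); (2, 0, 1); (4, 5, 3)
w1 = Bv₀ = ((-1)·1 + 2·1 + 2·1; 2·1 + 0·1 + 1·1; 4·1 + 5·1 + 3·1) = (3, 3, 12)
Bw1 = (27, 18, 63)
w1·Bw1 = 891; w1·w1 = 162; μ ≈ 891/162 = 5.50000

μ ≈ 5.50000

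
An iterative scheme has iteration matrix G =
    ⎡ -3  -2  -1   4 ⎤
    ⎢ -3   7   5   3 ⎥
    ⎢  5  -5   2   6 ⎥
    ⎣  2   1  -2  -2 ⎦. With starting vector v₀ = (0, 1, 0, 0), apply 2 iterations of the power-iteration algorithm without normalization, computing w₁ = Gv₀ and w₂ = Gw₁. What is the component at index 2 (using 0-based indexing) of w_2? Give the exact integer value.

-49

w1 = Gv₀ = ((-3)·0 + (-2)·1 + (-1)·0 + 4·0; (-3)·0 + 7·1 + 5·0 + 3·0; 5·0 + (-5)·1 + 2·0 + 6·0; 2·0 + 1·1 + (-2)·0 + (-2)·0) = (-2, 7, -5, 1)
w2 = Gw1 = ((-3)·(-2) + (-2)·7 + (-1)·(-5) + 4·1; (-3)·(-2) + 7·7 + 5·(-5) + 3·1; 5·(-2) + (-5)·7 + 2·(-5) + 6·1; 2·(-2) + 1·7 + (-2)·(-5) + (-2)·1) = (1, 33, -49, 11)
The requested component of w2 is -49.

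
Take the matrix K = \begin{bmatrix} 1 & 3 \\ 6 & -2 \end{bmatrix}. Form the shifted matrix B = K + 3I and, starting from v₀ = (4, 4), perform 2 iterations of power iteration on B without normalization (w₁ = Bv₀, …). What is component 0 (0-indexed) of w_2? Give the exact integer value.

B = K + 3I has rows (4, 3); (6, 1)
w1 = Bv₀ = (4·4 + 3·4; 6·4 + 1·4) = (28, 28)
w2 = Bw1 = (4·28 + 3·28; 6·28 + 1·28) = (196, 196)
Requested component of w2: 196

196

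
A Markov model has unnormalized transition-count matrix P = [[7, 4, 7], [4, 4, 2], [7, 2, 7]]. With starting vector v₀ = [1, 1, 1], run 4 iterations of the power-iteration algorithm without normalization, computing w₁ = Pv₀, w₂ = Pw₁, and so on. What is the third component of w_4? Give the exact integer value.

62984

w1 = Pv₀ = (18, 10, 16)
w2 = Pw1 = (278, 144, 258)
w3 = Pw2 = (4328, 2204, 4040)
w4 = Pw3 = (67392, 34208, 62984)
The requested component of w4 is 62984.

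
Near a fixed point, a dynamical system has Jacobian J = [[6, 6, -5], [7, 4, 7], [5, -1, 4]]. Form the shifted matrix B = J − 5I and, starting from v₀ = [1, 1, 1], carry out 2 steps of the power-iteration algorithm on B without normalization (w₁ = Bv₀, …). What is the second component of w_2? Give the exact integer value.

22

B = J − 5I has rows (1, 6, -5); (7, -1, 7); (5, -1, -1)
w1 = Bv₀ = (2, 13, 3)
w2 = Bw1 = (65, 22, -6)
Requested component of w2: 22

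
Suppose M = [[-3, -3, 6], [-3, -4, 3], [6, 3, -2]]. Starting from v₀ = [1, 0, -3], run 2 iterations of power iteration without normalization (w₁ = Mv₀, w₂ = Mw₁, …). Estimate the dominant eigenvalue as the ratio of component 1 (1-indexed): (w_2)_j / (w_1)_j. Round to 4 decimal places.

w1 = Mv₀ = ((-3)·1 + (-3)·0 + 6·(-3); (-3)·1 + (-4)·0 + 3·(-3); 6·1 + 3·0 + (-2)·(-3)) = (-21, -12, 12)
w2 = Mw1 = ((-3)·(-21) + (-3)·(-12) + 6·12; (-3)·(-21) + (-4)·(-12) + 3·12; 6·(-21) + 3·(-12) + (-2)·12) = (171, 147, -186)
Ratio at component: 171 / -21 = -8.1429

-8.1429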